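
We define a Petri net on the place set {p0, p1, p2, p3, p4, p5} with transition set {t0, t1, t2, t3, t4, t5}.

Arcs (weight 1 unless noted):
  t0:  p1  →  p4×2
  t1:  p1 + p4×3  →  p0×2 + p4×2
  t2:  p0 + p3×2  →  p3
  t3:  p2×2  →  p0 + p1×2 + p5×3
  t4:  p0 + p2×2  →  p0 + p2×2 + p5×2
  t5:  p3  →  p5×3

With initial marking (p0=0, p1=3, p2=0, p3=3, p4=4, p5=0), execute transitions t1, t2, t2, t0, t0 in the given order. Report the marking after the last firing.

(p0=0, p1=0, p2=0, p3=1, p4=7, p5=0)

step 1: fire t1:  (p0=0, p1=3, p2=0, p3=3, p4=4, p5=0) → (p0=2, p1=2, p2=0, p3=3, p4=3, p5=0)
step 2: fire t2:  (p0=2, p1=2, p2=0, p3=3, p4=3, p5=0) → (p0=1, p1=2, p2=0, p3=2, p4=3, p5=0)
step 3: fire t2:  (p0=1, p1=2, p2=0, p3=2, p4=3, p5=0) → (p0=0, p1=2, p2=0, p3=1, p4=3, p5=0)
step 4: fire t0:  (p0=0, p1=2, p2=0, p3=1, p4=3, p5=0) → (p0=0, p1=1, p2=0, p3=1, p4=5, p5=0)
step 5: fire t0:  (p0=0, p1=1, p2=0, p3=1, p4=5, p5=0) → (p0=0, p1=0, p2=0, p3=1, p4=7, p5=0)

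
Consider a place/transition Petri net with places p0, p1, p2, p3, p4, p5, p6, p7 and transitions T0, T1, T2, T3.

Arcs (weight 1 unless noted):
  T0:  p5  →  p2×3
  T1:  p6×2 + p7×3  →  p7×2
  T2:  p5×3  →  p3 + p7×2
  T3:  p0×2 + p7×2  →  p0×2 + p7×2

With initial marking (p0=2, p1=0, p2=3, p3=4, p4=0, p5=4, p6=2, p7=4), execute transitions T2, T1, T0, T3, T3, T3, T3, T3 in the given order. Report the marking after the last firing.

step 1: fire T2:  (p0=2, p1=0, p2=3, p3=4, p4=0, p5=4, p6=2, p7=4) → (p0=2, p1=0, p2=3, p3=5, p4=0, p5=1, p6=2, p7=6)
step 2: fire T1:  (p0=2, p1=0, p2=3, p3=5, p4=0, p5=1, p6=2, p7=6) → (p0=2, p1=0, p2=3, p3=5, p4=0, p5=1, p6=0, p7=5)
step 3: fire T0:  (p0=2, p1=0, p2=3, p3=5, p4=0, p5=1, p6=0, p7=5) → (p0=2, p1=0, p2=6, p3=5, p4=0, p5=0, p6=0, p7=5)
step 4: fire T3:  (p0=2, p1=0, p2=6, p3=5, p4=0, p5=0, p6=0, p7=5) → (p0=2, p1=0, p2=6, p3=5, p4=0, p5=0, p6=0, p7=5)
step 5: fire T3:  (p0=2, p1=0, p2=6, p3=5, p4=0, p5=0, p6=0, p7=5) → (p0=2, p1=0, p2=6, p3=5, p4=0, p5=0, p6=0, p7=5)
step 6: fire T3:  (p0=2, p1=0, p2=6, p3=5, p4=0, p5=0, p6=0, p7=5) → (p0=2, p1=0, p2=6, p3=5, p4=0, p5=0, p6=0, p7=5)
step 7: fire T3:  (p0=2, p1=0, p2=6, p3=5, p4=0, p5=0, p6=0, p7=5) → (p0=2, p1=0, p2=6, p3=5, p4=0, p5=0, p6=0, p7=5)
step 8: fire T3:  (p0=2, p1=0, p2=6, p3=5, p4=0, p5=0, p6=0, p7=5) → (p0=2, p1=0, p2=6, p3=5, p4=0, p5=0, p6=0, p7=5)

(p0=2, p1=0, p2=6, p3=5, p4=0, p5=0, p6=0, p7=5)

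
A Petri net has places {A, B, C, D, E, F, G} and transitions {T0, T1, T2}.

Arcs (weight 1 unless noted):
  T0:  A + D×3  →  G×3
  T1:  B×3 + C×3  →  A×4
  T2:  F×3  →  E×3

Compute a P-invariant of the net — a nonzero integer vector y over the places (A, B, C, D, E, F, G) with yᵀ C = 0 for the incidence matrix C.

Incidence matrix C (rows=places, cols=transitions):
       T0   T1   T2
    A  -1    4    0
    B   0   -3    0
    C   0   -3    0
    D  -3    0    0
    E   0    0    3
    F   0    0   -3
    G   3    0    0

Candidate y = [0, 1, -1, 0, 0, 0, 0]; check y·C column-wise:
  col T0: 0·-1 + 1·0 + -1·0 + 0·-3 + 0·3 = 0
  col T1: 0·4 + 1·-3 + -1·-3 = 0
  col T2: 1·0 + -1·0 + 0·3 + 0·-3 = 0

y = (A:0, B:1, C:-1, D:0, E:0, F:0, G:0)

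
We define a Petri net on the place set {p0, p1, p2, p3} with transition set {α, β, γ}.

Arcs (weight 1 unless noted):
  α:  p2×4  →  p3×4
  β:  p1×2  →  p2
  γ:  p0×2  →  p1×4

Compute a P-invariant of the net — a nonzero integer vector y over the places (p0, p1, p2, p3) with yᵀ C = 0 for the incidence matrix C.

Incidence matrix C (rows=places, cols=transitions):
        α    β    γ
   p0   0    0   -2
   p1   0   -2    4
   p2  -4    1    0
   p3   4    0    0

Candidate y = [2, 1, 2, 2]; check y·C column-wise:
  col α: 2·0 + 1·0 + 2·-4 + 2·4 = 0
  col β: 2·0 + 1·-2 + 2·1 + 2·0 = 0
  col γ: 2·-2 + 1·4 + 2·0 + 2·0 = 0

y = (p0:2, p1:1, p2:2, p3:2)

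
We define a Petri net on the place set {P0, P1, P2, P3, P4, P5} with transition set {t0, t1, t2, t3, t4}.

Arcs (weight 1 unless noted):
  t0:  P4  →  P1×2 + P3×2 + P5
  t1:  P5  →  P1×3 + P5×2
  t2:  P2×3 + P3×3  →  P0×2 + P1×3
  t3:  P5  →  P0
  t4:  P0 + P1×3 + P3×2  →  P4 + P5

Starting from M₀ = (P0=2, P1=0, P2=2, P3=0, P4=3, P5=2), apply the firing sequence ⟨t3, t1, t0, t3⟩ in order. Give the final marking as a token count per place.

step 1: fire t3:  (P0=2, P1=0, P2=2, P3=0, P4=3, P5=2) → (P0=3, P1=0, P2=2, P3=0, P4=3, P5=1)
step 2: fire t1:  (P0=3, P1=0, P2=2, P3=0, P4=3, P5=1) → (P0=3, P1=3, P2=2, P3=0, P4=3, P5=2)
step 3: fire t0:  (P0=3, P1=3, P2=2, P3=0, P4=3, P5=2) → (P0=3, P1=5, P2=2, P3=2, P4=2, P5=3)
step 4: fire t3:  (P0=3, P1=5, P2=2, P3=2, P4=2, P5=3) → (P0=4, P1=5, P2=2, P3=2, P4=2, P5=2)

(P0=4, P1=5, P2=2, P3=2, P4=2, P5=2)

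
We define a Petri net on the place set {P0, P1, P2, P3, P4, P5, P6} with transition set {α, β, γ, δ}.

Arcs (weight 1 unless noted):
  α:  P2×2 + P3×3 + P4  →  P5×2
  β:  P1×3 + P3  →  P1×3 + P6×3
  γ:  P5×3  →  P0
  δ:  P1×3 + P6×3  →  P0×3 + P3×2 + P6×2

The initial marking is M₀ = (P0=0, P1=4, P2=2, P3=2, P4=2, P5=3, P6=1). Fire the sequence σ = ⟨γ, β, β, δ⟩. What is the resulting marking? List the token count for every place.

(P0=4, P1=1, P2=2, P3=2, P4=2, P5=0, P6=6)

step 1: fire γ:  (P0=0, P1=4, P2=2, P3=2, P4=2, P5=3, P6=1) → (P0=1, P1=4, P2=2, P3=2, P4=2, P5=0, P6=1)
step 2: fire β:  (P0=1, P1=4, P2=2, P3=2, P4=2, P5=0, P6=1) → (P0=1, P1=4, P2=2, P3=1, P4=2, P5=0, P6=4)
step 3: fire β:  (P0=1, P1=4, P2=2, P3=1, P4=2, P5=0, P6=4) → (P0=1, P1=4, P2=2, P3=0, P4=2, P5=0, P6=7)
step 4: fire δ:  (P0=1, P1=4, P2=2, P3=0, P4=2, P5=0, P6=7) → (P0=4, P1=1, P2=2, P3=2, P4=2, P5=0, P6=6)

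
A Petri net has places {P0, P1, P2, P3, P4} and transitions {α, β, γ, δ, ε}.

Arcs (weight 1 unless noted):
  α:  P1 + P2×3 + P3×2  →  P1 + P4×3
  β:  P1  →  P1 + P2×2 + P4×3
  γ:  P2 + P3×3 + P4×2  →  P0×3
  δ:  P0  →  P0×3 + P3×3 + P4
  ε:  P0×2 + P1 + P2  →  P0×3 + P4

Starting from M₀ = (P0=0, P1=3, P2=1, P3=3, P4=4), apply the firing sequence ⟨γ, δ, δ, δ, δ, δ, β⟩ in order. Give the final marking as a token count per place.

(P0=13, P1=3, P2=2, P3=15, P4=10)

step 1: fire γ:  (P0=0, P1=3, P2=1, P3=3, P4=4) → (P0=3, P1=3, P2=0, P3=0, P4=2)
step 2: fire δ:  (P0=3, P1=3, P2=0, P3=0, P4=2) → (P0=5, P1=3, P2=0, P3=3, P4=3)
step 3: fire δ:  (P0=5, P1=3, P2=0, P3=3, P4=3) → (P0=7, P1=3, P2=0, P3=6, P4=4)
step 4: fire δ:  (P0=7, P1=3, P2=0, P3=6, P4=4) → (P0=9, P1=3, P2=0, P3=9, P4=5)
step 5: fire δ:  (P0=9, P1=3, P2=0, P3=9, P4=5) → (P0=11, P1=3, P2=0, P3=12, P4=6)
step 6: fire δ:  (P0=11, P1=3, P2=0, P3=12, P4=6) → (P0=13, P1=3, P2=0, P3=15, P4=7)
step 7: fire β:  (P0=13, P1=3, P2=0, P3=15, P4=7) → (P0=13, P1=3, P2=2, P3=15, P4=10)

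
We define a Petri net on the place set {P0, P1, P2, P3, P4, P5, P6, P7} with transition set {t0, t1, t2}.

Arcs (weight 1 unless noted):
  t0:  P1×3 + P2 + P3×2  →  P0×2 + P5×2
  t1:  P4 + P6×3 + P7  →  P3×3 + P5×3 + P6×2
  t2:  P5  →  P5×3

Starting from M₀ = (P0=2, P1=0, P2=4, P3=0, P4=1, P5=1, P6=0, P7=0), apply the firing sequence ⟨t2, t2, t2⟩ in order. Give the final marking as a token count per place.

step 1: fire t2:  (P0=2, P1=0, P2=4, P3=0, P4=1, P5=1, P6=0, P7=0) → (P0=2, P1=0, P2=4, P3=0, P4=1, P5=3, P6=0, P7=0)
step 2: fire t2:  (P0=2, P1=0, P2=4, P3=0, P4=1, P5=3, P6=0, P7=0) → (P0=2, P1=0, P2=4, P3=0, P4=1, P5=5, P6=0, P7=0)
step 3: fire t2:  (P0=2, P1=0, P2=4, P3=0, P4=1, P5=5, P6=0, P7=0) → (P0=2, P1=0, P2=4, P3=0, P4=1, P5=7, P6=0, P7=0)

(P0=2, P1=0, P2=4, P3=0, P4=1, P5=7, P6=0, P7=0)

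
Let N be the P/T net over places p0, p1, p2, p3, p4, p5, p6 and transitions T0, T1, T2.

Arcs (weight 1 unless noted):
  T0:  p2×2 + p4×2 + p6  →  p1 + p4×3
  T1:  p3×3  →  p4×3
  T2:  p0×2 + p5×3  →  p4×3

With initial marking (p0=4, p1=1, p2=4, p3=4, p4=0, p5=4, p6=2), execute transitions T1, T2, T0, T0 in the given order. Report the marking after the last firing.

step 1: fire T1:  (p0=4, p1=1, p2=4, p3=4, p4=0, p5=4, p6=2) → (p0=4, p1=1, p2=4, p3=1, p4=3, p5=4, p6=2)
step 2: fire T2:  (p0=4, p1=1, p2=4, p3=1, p4=3, p5=4, p6=2) → (p0=2, p1=1, p2=4, p3=1, p4=6, p5=1, p6=2)
step 3: fire T0:  (p0=2, p1=1, p2=4, p3=1, p4=6, p5=1, p6=2) → (p0=2, p1=2, p2=2, p3=1, p4=7, p5=1, p6=1)
step 4: fire T0:  (p0=2, p1=2, p2=2, p3=1, p4=7, p5=1, p6=1) → (p0=2, p1=3, p2=0, p3=1, p4=8, p5=1, p6=0)

(p0=2, p1=3, p2=0, p3=1, p4=8, p5=1, p6=0)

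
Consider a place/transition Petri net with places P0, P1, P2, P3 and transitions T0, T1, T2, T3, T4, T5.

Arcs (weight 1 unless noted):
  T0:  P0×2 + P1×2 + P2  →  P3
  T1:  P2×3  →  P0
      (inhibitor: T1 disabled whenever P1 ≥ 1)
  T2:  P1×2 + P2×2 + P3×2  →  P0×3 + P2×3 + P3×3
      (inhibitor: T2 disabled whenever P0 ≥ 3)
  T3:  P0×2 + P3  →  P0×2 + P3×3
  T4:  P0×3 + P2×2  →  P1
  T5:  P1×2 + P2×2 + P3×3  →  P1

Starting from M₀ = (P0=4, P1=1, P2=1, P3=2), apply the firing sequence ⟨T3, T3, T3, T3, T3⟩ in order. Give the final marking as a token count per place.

(P0=4, P1=1, P2=1, P3=12)

step 1: fire T3:  (P0=4, P1=1, P2=1, P3=2) → (P0=4, P1=1, P2=1, P3=4)
step 2: fire T3:  (P0=4, P1=1, P2=1, P3=4) → (P0=4, P1=1, P2=1, P3=6)
step 3: fire T3:  (P0=4, P1=1, P2=1, P3=6) → (P0=4, P1=1, P2=1, P3=8)
step 4: fire T3:  (P0=4, P1=1, P2=1, P3=8) → (P0=4, P1=1, P2=1, P3=10)
step 5: fire T3:  (P0=4, P1=1, P2=1, P3=10) → (P0=4, P1=1, P2=1, P3=12)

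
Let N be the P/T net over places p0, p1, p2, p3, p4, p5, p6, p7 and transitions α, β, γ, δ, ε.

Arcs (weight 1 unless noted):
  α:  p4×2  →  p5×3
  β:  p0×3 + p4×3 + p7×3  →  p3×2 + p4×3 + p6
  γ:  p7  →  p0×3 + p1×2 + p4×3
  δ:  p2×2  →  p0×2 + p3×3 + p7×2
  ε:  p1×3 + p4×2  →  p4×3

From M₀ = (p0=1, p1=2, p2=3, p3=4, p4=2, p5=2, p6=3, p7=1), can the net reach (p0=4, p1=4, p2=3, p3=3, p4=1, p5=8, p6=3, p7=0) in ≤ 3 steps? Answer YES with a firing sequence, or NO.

NO — not reachable within 3 firings

depth 0: 1 marking
depth 1: 4 markings reached so far
depth 2: 8 markings reached so far
depth 3: 13 markings reached so far
target is not among the 13 markings reachable within 3 steps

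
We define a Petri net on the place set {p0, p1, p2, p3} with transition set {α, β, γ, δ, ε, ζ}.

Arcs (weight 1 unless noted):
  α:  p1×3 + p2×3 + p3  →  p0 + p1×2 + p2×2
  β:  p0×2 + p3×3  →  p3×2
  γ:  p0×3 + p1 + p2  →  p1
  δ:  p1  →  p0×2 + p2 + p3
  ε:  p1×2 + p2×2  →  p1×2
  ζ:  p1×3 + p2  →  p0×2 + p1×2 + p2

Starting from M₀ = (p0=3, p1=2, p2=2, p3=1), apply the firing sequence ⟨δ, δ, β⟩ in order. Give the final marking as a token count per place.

(p0=5, p1=0, p2=4, p3=2)

step 1: fire δ:  (p0=3, p1=2, p2=2, p3=1) → (p0=5, p1=1, p2=3, p3=2)
step 2: fire δ:  (p0=5, p1=1, p2=3, p3=2) → (p0=7, p1=0, p2=4, p3=3)
step 3: fire β:  (p0=7, p1=0, p2=4, p3=3) → (p0=5, p1=0, p2=4, p3=2)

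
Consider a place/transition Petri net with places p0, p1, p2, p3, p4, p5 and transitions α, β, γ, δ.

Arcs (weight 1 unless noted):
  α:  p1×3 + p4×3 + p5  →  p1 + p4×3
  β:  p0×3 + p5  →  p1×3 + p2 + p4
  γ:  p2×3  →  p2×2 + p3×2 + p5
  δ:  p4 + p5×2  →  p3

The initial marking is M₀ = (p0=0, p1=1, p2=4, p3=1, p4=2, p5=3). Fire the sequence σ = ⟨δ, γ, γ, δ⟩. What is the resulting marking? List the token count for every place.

(p0=0, p1=1, p2=2, p3=7, p4=0, p5=1)

step 1: fire δ:  (p0=0, p1=1, p2=4, p3=1, p4=2, p5=3) → (p0=0, p1=1, p2=4, p3=2, p4=1, p5=1)
step 2: fire γ:  (p0=0, p1=1, p2=4, p3=2, p4=1, p5=1) → (p0=0, p1=1, p2=3, p3=4, p4=1, p5=2)
step 3: fire γ:  (p0=0, p1=1, p2=3, p3=4, p4=1, p5=2) → (p0=0, p1=1, p2=2, p3=6, p4=1, p5=3)
step 4: fire δ:  (p0=0, p1=1, p2=2, p3=6, p4=1, p5=3) → (p0=0, p1=1, p2=2, p3=7, p4=0, p5=1)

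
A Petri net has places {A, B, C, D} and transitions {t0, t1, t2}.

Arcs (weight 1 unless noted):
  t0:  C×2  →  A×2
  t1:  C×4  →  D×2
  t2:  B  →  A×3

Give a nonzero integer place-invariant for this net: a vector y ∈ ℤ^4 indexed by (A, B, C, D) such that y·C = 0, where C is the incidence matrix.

y = (A:1, B:3, C:1, D:2)

Incidence matrix C (rows=places, cols=transitions):
       t0   t1   t2
    A   2    0    3
    B   0    0   -1
    C  -2   -4    0
    D   0    2    0

Candidate y = [1, 3, 1, 2]; check y·C column-wise:
  col t0: 1·2 + 3·0 + 1·-2 + 2·0 = 0
  col t1: 1·0 + 3·0 + 1·-4 + 2·2 = 0
  col t2: 1·3 + 3·-1 + 1·0 + 2·0 = 0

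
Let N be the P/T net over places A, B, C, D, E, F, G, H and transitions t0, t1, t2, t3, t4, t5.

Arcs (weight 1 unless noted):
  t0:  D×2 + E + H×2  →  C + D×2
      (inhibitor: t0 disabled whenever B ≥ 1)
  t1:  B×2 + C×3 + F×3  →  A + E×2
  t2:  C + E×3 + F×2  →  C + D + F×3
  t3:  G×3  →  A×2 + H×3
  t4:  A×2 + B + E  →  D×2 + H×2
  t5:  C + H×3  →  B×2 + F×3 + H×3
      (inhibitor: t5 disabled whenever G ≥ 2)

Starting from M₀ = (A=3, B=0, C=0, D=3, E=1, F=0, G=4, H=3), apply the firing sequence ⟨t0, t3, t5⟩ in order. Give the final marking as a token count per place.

(A=5, B=2, C=0, D=3, E=0, F=3, G=1, H=4)

step 1: fire t0:  (A=3, B=0, C=0, D=3, E=1, F=0, G=4, H=3) → (A=3, B=0, C=1, D=3, E=0, F=0, G=4, H=1)
step 2: fire t3:  (A=3, B=0, C=1, D=3, E=0, F=0, G=4, H=1) → (A=5, B=0, C=1, D=3, E=0, F=0, G=1, H=4)
step 3: fire t5:  (A=5, B=0, C=1, D=3, E=0, F=0, G=1, H=4) → (A=5, B=2, C=0, D=3, E=0, F=3, G=1, H=4)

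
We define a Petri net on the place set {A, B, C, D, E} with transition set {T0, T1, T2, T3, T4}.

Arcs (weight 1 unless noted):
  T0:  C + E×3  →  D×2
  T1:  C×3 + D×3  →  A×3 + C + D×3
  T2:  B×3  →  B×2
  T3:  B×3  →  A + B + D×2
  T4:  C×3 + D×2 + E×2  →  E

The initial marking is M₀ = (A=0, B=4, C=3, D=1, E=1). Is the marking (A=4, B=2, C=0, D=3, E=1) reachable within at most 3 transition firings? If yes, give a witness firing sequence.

depth 0: 1 marking
depth 1: 3 markings reached so far
depth 2: 6 markings reached so far
depth 3: 7 markings reached so far
target is not among the 7 markings reachable within 3 steps

NO — not reachable within 3 firings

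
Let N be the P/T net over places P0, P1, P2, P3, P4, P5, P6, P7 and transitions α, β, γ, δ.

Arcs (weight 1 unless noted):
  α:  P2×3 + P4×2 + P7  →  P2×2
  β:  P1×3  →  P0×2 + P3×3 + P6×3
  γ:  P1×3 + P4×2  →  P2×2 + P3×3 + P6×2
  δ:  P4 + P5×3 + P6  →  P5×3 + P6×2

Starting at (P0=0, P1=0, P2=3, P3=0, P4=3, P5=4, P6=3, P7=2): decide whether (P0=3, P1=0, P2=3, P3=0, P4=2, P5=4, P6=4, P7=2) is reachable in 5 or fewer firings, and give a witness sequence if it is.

depth 0: 1 marking
depth 1: 3 markings reached so far
depth 2: 5 markings reached so far
depth 3: 6 markings reached so far
depth 4: 6 markings reached so far
(frontier empty at depth 4; search complete)
target is not among the 6 markings reachable within 5 steps

NO — not reachable within 5 firings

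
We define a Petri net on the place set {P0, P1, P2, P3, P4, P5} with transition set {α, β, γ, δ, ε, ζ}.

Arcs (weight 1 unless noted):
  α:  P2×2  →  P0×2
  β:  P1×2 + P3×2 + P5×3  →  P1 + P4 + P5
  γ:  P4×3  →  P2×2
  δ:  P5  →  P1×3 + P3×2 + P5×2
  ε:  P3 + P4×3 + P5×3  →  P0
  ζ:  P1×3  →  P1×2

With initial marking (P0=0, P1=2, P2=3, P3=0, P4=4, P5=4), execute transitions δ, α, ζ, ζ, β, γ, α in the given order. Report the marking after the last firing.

(P0=4, P1=2, P2=1, P3=0, P4=2, P5=3)

step 1: fire δ:  (P0=0, P1=2, P2=3, P3=0, P4=4, P5=4) → (P0=0, P1=5, P2=3, P3=2, P4=4, P5=5)
step 2: fire α:  (P0=0, P1=5, P2=3, P3=2, P4=4, P5=5) → (P0=2, P1=5, P2=1, P3=2, P4=4, P5=5)
step 3: fire ζ:  (P0=2, P1=5, P2=1, P3=2, P4=4, P5=5) → (P0=2, P1=4, P2=1, P3=2, P4=4, P5=5)
step 4: fire ζ:  (P0=2, P1=4, P2=1, P3=2, P4=4, P5=5) → (P0=2, P1=3, P2=1, P3=2, P4=4, P5=5)
step 5: fire β:  (P0=2, P1=3, P2=1, P3=2, P4=4, P5=5) → (P0=2, P1=2, P2=1, P3=0, P4=5, P5=3)
step 6: fire γ:  (P0=2, P1=2, P2=1, P3=0, P4=5, P5=3) → (P0=2, P1=2, P2=3, P3=0, P4=2, P5=3)
step 7: fire α:  (P0=2, P1=2, P2=3, P3=0, P4=2, P5=3) → (P0=4, P1=2, P2=1, P3=0, P4=2, P5=3)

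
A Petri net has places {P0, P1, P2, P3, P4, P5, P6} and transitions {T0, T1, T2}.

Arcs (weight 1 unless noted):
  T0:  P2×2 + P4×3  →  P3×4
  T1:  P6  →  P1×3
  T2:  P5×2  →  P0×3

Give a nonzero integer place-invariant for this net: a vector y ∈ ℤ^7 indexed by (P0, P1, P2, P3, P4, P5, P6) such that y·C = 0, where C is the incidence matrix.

y = (P0:0, P1:0, P2:2, P3:1, P4:0, P5:0, P6:0)

Incidence matrix C (rows=places, cols=transitions):
       T0   T1   T2
   P0   0    0    3
   P1   0    3    0
   P2  -2    0    0
   P3   4    0    0
   P4  -3    0    0
   P5   0    0   -2
   P6   0   -1    0

Candidate y = [0, 0, 2, 1, 0, 0, 0]; check y·C column-wise:
  col T0: 2·-2 + 1·4 + 0·-3 = 0
  col T1: 0·3 + 2·0 + 1·0 + 0·-1 = 0
  col T2: 0·3 + 2·0 + 1·0 + 0·-2 = 0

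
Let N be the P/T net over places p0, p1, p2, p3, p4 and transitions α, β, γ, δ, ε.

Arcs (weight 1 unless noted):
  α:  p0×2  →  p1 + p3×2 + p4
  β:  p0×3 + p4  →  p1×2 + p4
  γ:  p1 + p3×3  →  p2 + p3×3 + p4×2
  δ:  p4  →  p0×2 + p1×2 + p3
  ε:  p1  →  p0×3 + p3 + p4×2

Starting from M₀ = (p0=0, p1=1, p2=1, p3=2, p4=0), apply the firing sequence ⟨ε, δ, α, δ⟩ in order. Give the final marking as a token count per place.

(p0=5, p1=5, p2=1, p3=7, p4=1)

step 1: fire ε:  (p0=0, p1=1, p2=1, p3=2, p4=0) → (p0=3, p1=0, p2=1, p3=3, p4=2)
step 2: fire δ:  (p0=3, p1=0, p2=1, p3=3, p4=2) → (p0=5, p1=2, p2=1, p3=4, p4=1)
step 3: fire α:  (p0=5, p1=2, p2=1, p3=4, p4=1) → (p0=3, p1=3, p2=1, p3=6, p4=2)
step 4: fire δ:  (p0=3, p1=3, p2=1, p3=6, p4=2) → (p0=5, p1=5, p2=1, p3=7, p4=1)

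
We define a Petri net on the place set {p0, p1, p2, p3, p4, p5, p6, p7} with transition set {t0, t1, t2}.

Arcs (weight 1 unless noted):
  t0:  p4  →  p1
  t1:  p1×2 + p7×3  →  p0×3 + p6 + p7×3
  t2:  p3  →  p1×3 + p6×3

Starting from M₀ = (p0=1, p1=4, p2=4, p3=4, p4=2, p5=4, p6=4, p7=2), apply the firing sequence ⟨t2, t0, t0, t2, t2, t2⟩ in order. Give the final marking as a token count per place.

(p0=1, p1=18, p2=4, p3=0, p4=0, p5=4, p6=16, p7=2)

step 1: fire t2:  (p0=1, p1=4, p2=4, p3=4, p4=2, p5=4, p6=4, p7=2) → (p0=1, p1=7, p2=4, p3=3, p4=2, p5=4, p6=7, p7=2)
step 2: fire t0:  (p0=1, p1=7, p2=4, p3=3, p4=2, p5=4, p6=7, p7=2) → (p0=1, p1=8, p2=4, p3=3, p4=1, p5=4, p6=7, p7=2)
step 3: fire t0:  (p0=1, p1=8, p2=4, p3=3, p4=1, p5=4, p6=7, p7=2) → (p0=1, p1=9, p2=4, p3=3, p4=0, p5=4, p6=7, p7=2)
step 4: fire t2:  (p0=1, p1=9, p2=4, p3=3, p4=0, p5=4, p6=7, p7=2) → (p0=1, p1=12, p2=4, p3=2, p4=0, p5=4, p6=10, p7=2)
step 5: fire t2:  (p0=1, p1=12, p2=4, p3=2, p4=0, p5=4, p6=10, p7=2) → (p0=1, p1=15, p2=4, p3=1, p4=0, p5=4, p6=13, p7=2)
step 6: fire t2:  (p0=1, p1=15, p2=4, p3=1, p4=0, p5=4, p6=13, p7=2) → (p0=1, p1=18, p2=4, p3=0, p4=0, p5=4, p6=16, p7=2)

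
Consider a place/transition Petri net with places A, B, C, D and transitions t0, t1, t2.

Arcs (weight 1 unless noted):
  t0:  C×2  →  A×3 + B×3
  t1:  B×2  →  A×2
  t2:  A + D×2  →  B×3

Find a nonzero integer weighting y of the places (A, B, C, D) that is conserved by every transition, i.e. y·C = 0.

y = (A:1, B:1, C:3, D:1)

Incidence matrix C (rows=places, cols=transitions):
       t0   t1   t2
    A   3    2   -1
    B   3   -2    3
    C  -2    0    0
    D   0    0   -2

Candidate y = [1, 1, 3, 1]; check y·C column-wise:
  col t0: 1·3 + 1·3 + 3·-2 + 1·0 = 0
  col t1: 1·2 + 1·-2 + 3·0 + 1·0 = 0
  col t2: 1·-1 + 1·3 + 3·0 + 1·-2 = 0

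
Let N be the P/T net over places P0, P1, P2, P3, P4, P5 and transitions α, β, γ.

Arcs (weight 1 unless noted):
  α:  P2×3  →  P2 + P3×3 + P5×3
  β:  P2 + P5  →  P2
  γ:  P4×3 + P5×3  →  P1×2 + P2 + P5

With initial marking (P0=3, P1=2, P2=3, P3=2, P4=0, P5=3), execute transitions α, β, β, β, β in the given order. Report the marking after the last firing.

step 1: fire α:  (P0=3, P1=2, P2=3, P3=2, P4=0, P5=3) → (P0=3, P1=2, P2=1, P3=5, P4=0, P5=6)
step 2: fire β:  (P0=3, P1=2, P2=1, P3=5, P4=0, P5=6) → (P0=3, P1=2, P2=1, P3=5, P4=0, P5=5)
step 3: fire β:  (P0=3, P1=2, P2=1, P3=5, P4=0, P5=5) → (P0=3, P1=2, P2=1, P3=5, P4=0, P5=4)
step 4: fire β:  (P0=3, P1=2, P2=1, P3=5, P4=0, P5=4) → (P0=3, P1=2, P2=1, P3=5, P4=0, P5=3)
step 5: fire β:  (P0=3, P1=2, P2=1, P3=5, P4=0, P5=3) → (P0=3, P1=2, P2=1, P3=5, P4=0, P5=2)

(P0=3, P1=2, P2=1, P3=5, P4=0, P5=2)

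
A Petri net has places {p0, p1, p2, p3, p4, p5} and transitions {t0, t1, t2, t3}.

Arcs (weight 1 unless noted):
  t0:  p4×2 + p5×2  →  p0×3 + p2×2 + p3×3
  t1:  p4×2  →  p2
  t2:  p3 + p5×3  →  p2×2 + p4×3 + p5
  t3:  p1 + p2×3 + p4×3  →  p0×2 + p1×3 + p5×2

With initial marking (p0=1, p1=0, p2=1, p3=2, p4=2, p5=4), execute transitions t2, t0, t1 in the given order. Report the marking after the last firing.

(p0=4, p1=0, p2=6, p3=4, p4=1, p5=0)

step 1: fire t2:  (p0=1, p1=0, p2=1, p3=2, p4=2, p5=4) → (p0=1, p1=0, p2=3, p3=1, p4=5, p5=2)
step 2: fire t0:  (p0=1, p1=0, p2=3, p3=1, p4=5, p5=2) → (p0=4, p1=0, p2=5, p3=4, p4=3, p5=0)
step 3: fire t1:  (p0=4, p1=0, p2=5, p3=4, p4=3, p5=0) → (p0=4, p1=0, p2=6, p3=4, p4=1, p5=0)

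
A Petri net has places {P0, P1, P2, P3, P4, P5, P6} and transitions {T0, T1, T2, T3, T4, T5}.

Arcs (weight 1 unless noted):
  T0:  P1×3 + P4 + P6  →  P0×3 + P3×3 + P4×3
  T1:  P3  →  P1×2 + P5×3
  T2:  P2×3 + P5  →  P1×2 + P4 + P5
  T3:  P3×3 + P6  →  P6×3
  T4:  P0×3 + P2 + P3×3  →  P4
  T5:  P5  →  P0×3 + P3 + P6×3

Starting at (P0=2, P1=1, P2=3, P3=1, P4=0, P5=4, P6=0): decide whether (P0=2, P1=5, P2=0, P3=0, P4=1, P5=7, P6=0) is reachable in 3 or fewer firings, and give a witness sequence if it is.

YES — reachable via ⟨T1, T2⟩ (2 firings)

step 1: fire T1:  (P0=2, P1=1, P2=3, P3=1, P4=0, P5=4, P6=0) → (P0=2, P1=3, P2=3, P3=0, P4=0, P5=7, P6=0)
step 2: fire T2:  (P0=2, P1=3, P2=3, P3=0, P4=0, P5=7, P6=0) → (P0=2, P1=5, P2=0, P3=0, P4=1, P5=7, P6=0)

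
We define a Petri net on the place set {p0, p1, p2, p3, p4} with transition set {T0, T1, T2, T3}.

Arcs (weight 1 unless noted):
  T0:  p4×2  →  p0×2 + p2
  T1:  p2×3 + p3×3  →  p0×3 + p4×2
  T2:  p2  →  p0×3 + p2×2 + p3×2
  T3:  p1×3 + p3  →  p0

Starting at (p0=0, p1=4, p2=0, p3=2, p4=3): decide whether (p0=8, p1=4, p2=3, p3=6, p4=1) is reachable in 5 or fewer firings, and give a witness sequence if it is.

step 1: fire T0:  (p0=0, p1=4, p2=0, p3=2, p4=3) → (p0=2, p1=4, p2=1, p3=2, p4=1)
step 2: fire T2:  (p0=2, p1=4, p2=1, p3=2, p4=1) → (p0=5, p1=4, p2=2, p3=4, p4=1)
step 3: fire T2:  (p0=5, p1=4, p2=2, p3=4, p4=1) → (p0=8, p1=4, p2=3, p3=6, p4=1)

YES — reachable via ⟨T0, T2, T2⟩ (3 firings)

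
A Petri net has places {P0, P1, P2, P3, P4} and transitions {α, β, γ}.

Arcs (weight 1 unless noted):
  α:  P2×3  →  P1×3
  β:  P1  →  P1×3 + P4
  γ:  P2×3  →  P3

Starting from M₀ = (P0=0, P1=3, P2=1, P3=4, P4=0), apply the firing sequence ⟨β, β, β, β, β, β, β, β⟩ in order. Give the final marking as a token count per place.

step 1: fire β:  (P0=0, P1=3, P2=1, P3=4, P4=0) → (P0=0, P1=5, P2=1, P3=4, P4=1)
step 2: fire β:  (P0=0, P1=5, P2=1, P3=4, P4=1) → (P0=0, P1=7, P2=1, P3=4, P4=2)
step 3: fire β:  (P0=0, P1=7, P2=1, P3=4, P4=2) → (P0=0, P1=9, P2=1, P3=4, P4=3)
step 4: fire β:  (P0=0, P1=9, P2=1, P3=4, P4=3) → (P0=0, P1=11, P2=1, P3=4, P4=4)
step 5: fire β:  (P0=0, P1=11, P2=1, P3=4, P4=4) → (P0=0, P1=13, P2=1, P3=4, P4=5)
step 6: fire β:  (P0=0, P1=13, P2=1, P3=4, P4=5) → (P0=0, P1=15, P2=1, P3=4, P4=6)
step 7: fire β:  (P0=0, P1=15, P2=1, P3=4, P4=6) → (P0=0, P1=17, P2=1, P3=4, P4=7)
step 8: fire β:  (P0=0, P1=17, P2=1, P3=4, P4=7) → (P0=0, P1=19, P2=1, P3=4, P4=8)

(P0=0, P1=19, P2=1, P3=4, P4=8)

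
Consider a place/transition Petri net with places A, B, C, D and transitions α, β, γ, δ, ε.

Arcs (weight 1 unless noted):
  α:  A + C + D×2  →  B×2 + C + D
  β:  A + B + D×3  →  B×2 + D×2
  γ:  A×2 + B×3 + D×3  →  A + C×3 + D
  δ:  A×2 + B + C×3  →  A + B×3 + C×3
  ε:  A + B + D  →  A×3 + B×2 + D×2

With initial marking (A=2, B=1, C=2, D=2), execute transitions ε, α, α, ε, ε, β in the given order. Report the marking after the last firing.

step 1: fire ε:  (A=2, B=1, C=2, D=2) → (A=4, B=2, C=2, D=3)
step 2: fire α:  (A=4, B=2, C=2, D=3) → (A=3, B=4, C=2, D=2)
step 3: fire α:  (A=3, B=4, C=2, D=2) → (A=2, B=6, C=2, D=1)
step 4: fire ε:  (A=2, B=6, C=2, D=1) → (A=4, B=7, C=2, D=2)
step 5: fire ε:  (A=4, B=7, C=2, D=2) → (A=6, B=8, C=2, D=3)
step 6: fire β:  (A=6, B=8, C=2, D=3) → (A=5, B=9, C=2, D=2)

(A=5, B=9, C=2, D=2)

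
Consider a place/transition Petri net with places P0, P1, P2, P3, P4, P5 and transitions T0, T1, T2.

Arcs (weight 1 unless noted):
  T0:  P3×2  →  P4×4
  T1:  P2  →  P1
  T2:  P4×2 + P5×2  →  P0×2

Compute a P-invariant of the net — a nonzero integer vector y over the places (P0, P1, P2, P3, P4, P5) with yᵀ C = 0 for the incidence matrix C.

Incidence matrix C (rows=places, cols=transitions):
       T0   T1   T2
   P0   0    0    2
   P1   0    1    0
   P2   0   -1    0
   P3  -2    0    0
   P4   4    0   -2
   P5   0    0   -2

Candidate y = [0, 1, 1, 0, 0, 0]; check y·C column-wise:
  col T0: 1·0 + 1·0 + 0·-2 + 0·4 = 0
  col T1: 1·1 + 1·-1 = 0
  col T2: 0·2 + 1·0 + 1·0 + 0·-2 + 0·-2 = 0

y = (P0:0, P1:1, P2:1, P3:0, P4:0, P5:0)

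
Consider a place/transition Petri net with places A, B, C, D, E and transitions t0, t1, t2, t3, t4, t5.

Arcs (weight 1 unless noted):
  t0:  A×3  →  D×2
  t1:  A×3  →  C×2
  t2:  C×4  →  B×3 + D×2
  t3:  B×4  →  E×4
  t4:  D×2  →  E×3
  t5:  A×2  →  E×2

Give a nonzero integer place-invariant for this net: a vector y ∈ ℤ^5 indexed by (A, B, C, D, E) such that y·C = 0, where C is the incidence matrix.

Incidence matrix C (rows=places, cols=transitions):
       t0   t1   t2   t3   t4   t5
    A  -3   -3    0    0    0   -2
    B   0    0    3   -4    0    0
    C   0    2   -4    0    0    0
    D   2    0    2    0   -2    0
    E   0    0    0    4    3    2

Candidate y = [2, 2, 3, 3, 2]; check y·C column-wise:
  col t0: 2·-3 + 2·0 + 3·0 + 3·2 + 2·0 = 0
  col t1: 2·-3 + 2·0 + 3·2 + 3·0 + 2·0 = 0
  col t2: 2·0 + 2·3 + 3·-4 + 3·2 + 2·0 = 0
  col t3: 2·0 + 2·-4 + 3·0 + 3·0 + 2·4 = 0
  col t4: 2·0 + 2·0 + 3·0 + 3·-2 + 2·3 = 0
  col t5: 2·-2 + 2·0 + 3·0 + 3·0 + 2·2 = 0

y = (A:2, B:2, C:3, D:3, E:2)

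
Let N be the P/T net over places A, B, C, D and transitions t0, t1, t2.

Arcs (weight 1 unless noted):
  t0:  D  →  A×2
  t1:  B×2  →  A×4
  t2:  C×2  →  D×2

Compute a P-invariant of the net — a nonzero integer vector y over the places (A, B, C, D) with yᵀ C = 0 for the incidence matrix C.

Incidence matrix C (rows=places, cols=transitions):
       t0   t1   t2
    A   2    4    0
    B   0   -2    0
    C   0    0   -2
    D  -1    0    2

Candidate y = [1, 2, 2, 2]; check y·C column-wise:
  col t0: 1·2 + 2·0 + 2·0 + 2·-1 = 0
  col t1: 1·4 + 2·-2 + 2·0 + 2·0 = 0
  col t2: 1·0 + 2·0 + 2·-2 + 2·2 = 0

y = (A:1, B:2, C:2, D:2)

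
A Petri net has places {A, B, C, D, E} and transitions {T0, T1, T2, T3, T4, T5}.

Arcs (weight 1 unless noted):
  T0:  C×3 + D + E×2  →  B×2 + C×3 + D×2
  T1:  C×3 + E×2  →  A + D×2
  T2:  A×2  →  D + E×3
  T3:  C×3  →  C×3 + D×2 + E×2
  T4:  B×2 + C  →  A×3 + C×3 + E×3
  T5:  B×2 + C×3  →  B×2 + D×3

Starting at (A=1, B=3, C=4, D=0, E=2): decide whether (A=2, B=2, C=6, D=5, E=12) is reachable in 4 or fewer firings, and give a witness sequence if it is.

NO — not reachable within 4 firings

depth 0: 1 marking
depth 1: 5 markings reached so far
depth 2: 14 markings reached so far
depth 3: 35 markings reached so far
depth 4: 74 markings reached so far
target is not among the 74 markings reachable within 4 steps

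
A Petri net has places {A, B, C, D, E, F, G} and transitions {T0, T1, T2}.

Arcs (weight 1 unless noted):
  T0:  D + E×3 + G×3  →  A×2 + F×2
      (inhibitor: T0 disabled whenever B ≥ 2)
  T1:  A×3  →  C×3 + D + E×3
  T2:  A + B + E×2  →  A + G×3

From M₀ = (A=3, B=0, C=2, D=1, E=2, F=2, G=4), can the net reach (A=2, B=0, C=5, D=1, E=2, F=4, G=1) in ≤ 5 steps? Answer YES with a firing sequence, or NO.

step 1: fire T1:  (A=3, B=0, C=2, D=1, E=2, F=2, G=4) → (A=0, B=0, C=5, D=2, E=5, F=2, G=4)
step 2: fire T0:  (A=0, B=0, C=5, D=2, E=5, F=2, G=4) → (A=2, B=0, C=5, D=1, E=2, F=4, G=1)

YES — reachable via ⟨T1, T0⟩ (2 firings)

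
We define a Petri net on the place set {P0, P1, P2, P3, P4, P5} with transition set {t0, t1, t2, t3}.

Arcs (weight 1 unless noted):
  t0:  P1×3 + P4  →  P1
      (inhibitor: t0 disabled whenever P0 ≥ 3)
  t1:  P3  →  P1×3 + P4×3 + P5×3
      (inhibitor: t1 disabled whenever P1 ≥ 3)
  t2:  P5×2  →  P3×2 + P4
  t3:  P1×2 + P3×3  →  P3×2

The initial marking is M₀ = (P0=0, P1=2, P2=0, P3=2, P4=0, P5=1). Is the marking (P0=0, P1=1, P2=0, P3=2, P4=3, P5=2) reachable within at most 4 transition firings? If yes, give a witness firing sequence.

YES — reachable via ⟨t1, t0, t2, t3⟩ (4 firings)

step 1: fire t1:  (P0=0, P1=2, P2=0, P3=2, P4=0, P5=1) → (P0=0, P1=5, P2=0, P3=1, P4=3, P5=4)
step 2: fire t0:  (P0=0, P1=5, P2=0, P3=1, P4=3, P5=4) → (P0=0, P1=3, P2=0, P3=1, P4=2, P5=4)
step 3: fire t2:  (P0=0, P1=3, P2=0, P3=1, P4=2, P5=4) → (P0=0, P1=3, P2=0, P3=3, P4=3, P5=2)
step 4: fire t3:  (P0=0, P1=3, P2=0, P3=3, P4=3, P5=2) → (P0=0, P1=1, P2=0, P3=2, P4=3, P5=2)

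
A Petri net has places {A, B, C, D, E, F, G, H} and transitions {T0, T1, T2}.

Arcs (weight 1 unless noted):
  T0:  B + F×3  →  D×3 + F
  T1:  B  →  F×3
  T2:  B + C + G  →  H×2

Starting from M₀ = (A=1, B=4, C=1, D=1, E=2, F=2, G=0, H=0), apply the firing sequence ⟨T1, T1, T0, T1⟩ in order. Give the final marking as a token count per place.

step 1: fire T1:  (A=1, B=4, C=1, D=1, E=2, F=2, G=0, H=0) → (A=1, B=3, C=1, D=1, E=2, F=5, G=0, H=0)
step 2: fire T1:  (A=1, B=3, C=1, D=1, E=2, F=5, G=0, H=0) → (A=1, B=2, C=1, D=1, E=2, F=8, G=0, H=0)
step 3: fire T0:  (A=1, B=2, C=1, D=1, E=2, F=8, G=0, H=0) → (A=1, B=1, C=1, D=4, E=2, F=6, G=0, H=0)
step 4: fire T1:  (A=1, B=1, C=1, D=4, E=2, F=6, G=0, H=0) → (A=1, B=0, C=1, D=4, E=2, F=9, G=0, H=0)

(A=1, B=0, C=1, D=4, E=2, F=9, G=0, H=0)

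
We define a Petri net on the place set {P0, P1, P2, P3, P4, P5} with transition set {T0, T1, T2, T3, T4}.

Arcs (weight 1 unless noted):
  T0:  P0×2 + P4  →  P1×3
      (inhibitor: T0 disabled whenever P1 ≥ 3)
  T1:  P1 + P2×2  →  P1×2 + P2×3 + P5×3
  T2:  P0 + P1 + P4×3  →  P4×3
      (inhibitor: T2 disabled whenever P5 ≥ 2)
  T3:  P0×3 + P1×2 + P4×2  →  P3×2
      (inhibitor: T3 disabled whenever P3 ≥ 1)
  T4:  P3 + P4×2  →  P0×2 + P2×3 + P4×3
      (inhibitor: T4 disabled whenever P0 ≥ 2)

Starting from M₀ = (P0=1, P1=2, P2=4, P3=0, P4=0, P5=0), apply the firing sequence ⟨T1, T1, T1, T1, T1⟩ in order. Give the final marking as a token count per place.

(P0=1, P1=7, P2=9, P3=0, P4=0, P5=15)

step 1: fire T1:  (P0=1, P1=2, P2=4, P3=0, P4=0, P5=0) → (P0=1, P1=3, P2=5, P3=0, P4=0, P5=3)
step 2: fire T1:  (P0=1, P1=3, P2=5, P3=0, P4=0, P5=3) → (P0=1, P1=4, P2=6, P3=0, P4=0, P5=6)
step 3: fire T1:  (P0=1, P1=4, P2=6, P3=0, P4=0, P5=6) → (P0=1, P1=5, P2=7, P3=0, P4=0, P5=9)
step 4: fire T1:  (P0=1, P1=5, P2=7, P3=0, P4=0, P5=9) → (P0=1, P1=6, P2=8, P3=0, P4=0, P5=12)
step 5: fire T1:  (P0=1, P1=6, P2=8, P3=0, P4=0, P5=12) → (P0=1, P1=7, P2=9, P3=0, P4=0, P5=15)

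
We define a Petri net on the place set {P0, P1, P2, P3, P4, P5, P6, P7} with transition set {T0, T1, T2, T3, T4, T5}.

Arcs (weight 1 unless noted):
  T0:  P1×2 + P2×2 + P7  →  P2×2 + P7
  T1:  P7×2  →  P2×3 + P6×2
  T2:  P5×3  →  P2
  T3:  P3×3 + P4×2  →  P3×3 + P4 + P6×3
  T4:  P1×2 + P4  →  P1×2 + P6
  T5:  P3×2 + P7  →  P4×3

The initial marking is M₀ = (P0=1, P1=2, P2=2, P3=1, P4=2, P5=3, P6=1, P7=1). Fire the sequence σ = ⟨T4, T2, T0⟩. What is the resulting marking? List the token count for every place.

step 1: fire T4:  (P0=1, P1=2, P2=2, P3=1, P4=2, P5=3, P6=1, P7=1) → (P0=1, P1=2, P2=2, P3=1, P4=1, P5=3, P6=2, P7=1)
step 2: fire T2:  (P0=1, P1=2, P2=2, P3=1, P4=1, P5=3, P6=2, P7=1) → (P0=1, P1=2, P2=3, P3=1, P4=1, P5=0, P6=2, P7=1)
step 3: fire T0:  (P0=1, P1=2, P2=3, P3=1, P4=1, P5=0, P6=2, P7=1) → (P0=1, P1=0, P2=3, P3=1, P4=1, P5=0, P6=2, P7=1)

(P0=1, P1=0, P2=3, P3=1, P4=1, P5=0, P6=2, P7=1)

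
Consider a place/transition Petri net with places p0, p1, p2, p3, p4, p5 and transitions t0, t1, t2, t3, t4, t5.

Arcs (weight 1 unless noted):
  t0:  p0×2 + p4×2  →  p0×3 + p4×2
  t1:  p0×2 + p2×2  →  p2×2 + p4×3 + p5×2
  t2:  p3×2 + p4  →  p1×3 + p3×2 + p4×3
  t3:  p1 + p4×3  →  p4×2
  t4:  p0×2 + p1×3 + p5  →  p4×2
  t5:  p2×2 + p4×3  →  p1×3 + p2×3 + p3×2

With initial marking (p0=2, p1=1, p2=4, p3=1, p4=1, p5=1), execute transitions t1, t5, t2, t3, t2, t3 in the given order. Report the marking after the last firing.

(p0=0, p1=8, p2=5, p3=3, p4=3, p5=3)

step 1: fire t1:  (p0=2, p1=1, p2=4, p3=1, p4=1, p5=1) → (p0=0, p1=1, p2=4, p3=1, p4=4, p5=3)
step 2: fire t5:  (p0=0, p1=1, p2=4, p3=1, p4=4, p5=3) → (p0=0, p1=4, p2=5, p3=3, p4=1, p5=3)
step 3: fire t2:  (p0=0, p1=4, p2=5, p3=3, p4=1, p5=3) → (p0=0, p1=7, p2=5, p3=3, p4=3, p5=3)
step 4: fire t3:  (p0=0, p1=7, p2=5, p3=3, p4=3, p5=3) → (p0=0, p1=6, p2=5, p3=3, p4=2, p5=3)
step 5: fire t2:  (p0=0, p1=6, p2=5, p3=3, p4=2, p5=3) → (p0=0, p1=9, p2=5, p3=3, p4=4, p5=3)
step 6: fire t3:  (p0=0, p1=9, p2=5, p3=3, p4=4, p5=3) → (p0=0, p1=8, p2=5, p3=3, p4=3, p5=3)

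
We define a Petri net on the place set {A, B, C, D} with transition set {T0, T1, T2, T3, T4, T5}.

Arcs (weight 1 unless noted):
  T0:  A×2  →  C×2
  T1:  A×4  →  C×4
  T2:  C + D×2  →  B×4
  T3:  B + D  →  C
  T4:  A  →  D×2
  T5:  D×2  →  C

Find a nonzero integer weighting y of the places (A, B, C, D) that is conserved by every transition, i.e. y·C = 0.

y = (A:2, B:1, C:2, D:1)

Incidence matrix C (rows=places, cols=transitions):
       T0   T1   T2   T3   T4   T5
    A  -2   -4    0    0   -1    0
    B   0    0    4   -1    0    0
    C   2    4   -1    1    0    1
    D   0    0   -2   -1    2   -2

Candidate y = [2, 1, 2, 1]; check y·C column-wise:
  col T0: 2·-2 + 1·0 + 2·2 + 1·0 = 0
  col T1: 2·-4 + 1·0 + 2·4 + 1·0 = 0
  col T2: 2·0 + 1·4 + 2·-1 + 1·-2 = 0
  col T3: 2·0 + 1·-1 + 2·1 + 1·-1 = 0
  col T4: 2·-1 + 1·0 + 2·0 + 1·2 = 0
  col T5: 2·0 + 1·0 + 2·1 + 1·-2 = 0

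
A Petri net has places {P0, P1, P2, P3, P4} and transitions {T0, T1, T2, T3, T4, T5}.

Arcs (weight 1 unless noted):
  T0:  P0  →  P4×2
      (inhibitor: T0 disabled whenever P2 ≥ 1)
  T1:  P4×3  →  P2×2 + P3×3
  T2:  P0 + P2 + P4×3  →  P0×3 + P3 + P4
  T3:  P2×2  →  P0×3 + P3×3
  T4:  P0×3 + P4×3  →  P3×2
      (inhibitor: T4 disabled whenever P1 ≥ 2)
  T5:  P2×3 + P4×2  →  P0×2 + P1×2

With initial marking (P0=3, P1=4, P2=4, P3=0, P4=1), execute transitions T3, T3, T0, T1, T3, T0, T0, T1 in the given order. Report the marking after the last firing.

(P0=9, P1=4, P2=2, P3=15, P4=1)

step 1: fire T3:  (P0=3, P1=4, P2=4, P3=0, P4=1) → (P0=6, P1=4, P2=2, P3=3, P4=1)
step 2: fire T3:  (P0=6, P1=4, P2=2, P3=3, P4=1) → (P0=9, P1=4, P2=0, P3=6, P4=1)
step 3: fire T0:  (P0=9, P1=4, P2=0, P3=6, P4=1) → (P0=8, P1=4, P2=0, P3=6, P4=3)
step 4: fire T1:  (P0=8, P1=4, P2=0, P3=6, P4=3) → (P0=8, P1=4, P2=2, P3=9, P4=0)
step 5: fire T3:  (P0=8, P1=4, P2=2, P3=9, P4=0) → (P0=11, P1=4, P2=0, P3=12, P4=0)
step 6: fire T0:  (P0=11, P1=4, P2=0, P3=12, P4=0) → (P0=10, P1=4, P2=0, P3=12, P4=2)
step 7: fire T0:  (P0=10, P1=4, P2=0, P3=12, P4=2) → (P0=9, P1=4, P2=0, P3=12, P4=4)
step 8: fire T1:  (P0=9, P1=4, P2=0, P3=12, P4=4) → (P0=9, P1=4, P2=2, P3=15, P4=1)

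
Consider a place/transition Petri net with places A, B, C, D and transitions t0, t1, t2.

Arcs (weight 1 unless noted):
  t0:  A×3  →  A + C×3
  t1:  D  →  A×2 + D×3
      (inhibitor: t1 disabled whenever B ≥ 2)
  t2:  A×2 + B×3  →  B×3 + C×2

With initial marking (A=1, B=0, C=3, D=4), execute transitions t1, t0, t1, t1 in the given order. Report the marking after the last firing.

(A=5, B=0, C=6, D=10)

step 1: fire t1:  (A=1, B=0, C=3, D=4) → (A=3, B=0, C=3, D=6)
step 2: fire t0:  (A=3, B=0, C=3, D=6) → (A=1, B=0, C=6, D=6)
step 3: fire t1:  (A=1, B=0, C=6, D=6) → (A=3, B=0, C=6, D=8)
step 4: fire t1:  (A=3, B=0, C=6, D=8) → (A=5, B=0, C=6, D=10)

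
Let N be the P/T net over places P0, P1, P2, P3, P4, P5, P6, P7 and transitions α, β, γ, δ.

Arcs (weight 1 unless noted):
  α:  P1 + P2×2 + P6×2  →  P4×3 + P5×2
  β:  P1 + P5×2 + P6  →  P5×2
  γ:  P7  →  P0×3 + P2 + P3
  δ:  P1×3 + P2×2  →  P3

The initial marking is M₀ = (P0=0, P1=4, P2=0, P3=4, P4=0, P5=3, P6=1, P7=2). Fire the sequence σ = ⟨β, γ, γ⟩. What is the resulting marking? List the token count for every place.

step 1: fire β:  (P0=0, P1=4, P2=0, P3=4, P4=0, P5=3, P6=1, P7=2) → (P0=0, P1=3, P2=0, P3=4, P4=0, P5=3, P6=0, P7=2)
step 2: fire γ:  (P0=0, P1=3, P2=0, P3=4, P4=0, P5=3, P6=0, P7=2) → (P0=3, P1=3, P2=1, P3=5, P4=0, P5=3, P6=0, P7=1)
step 3: fire γ:  (P0=3, P1=3, P2=1, P3=5, P4=0, P5=3, P6=0, P7=1) → (P0=6, P1=3, P2=2, P3=6, P4=0, P5=3, P6=0, P7=0)

(P0=6, P1=3, P2=2, P3=6, P4=0, P5=3, P6=0, P7=0)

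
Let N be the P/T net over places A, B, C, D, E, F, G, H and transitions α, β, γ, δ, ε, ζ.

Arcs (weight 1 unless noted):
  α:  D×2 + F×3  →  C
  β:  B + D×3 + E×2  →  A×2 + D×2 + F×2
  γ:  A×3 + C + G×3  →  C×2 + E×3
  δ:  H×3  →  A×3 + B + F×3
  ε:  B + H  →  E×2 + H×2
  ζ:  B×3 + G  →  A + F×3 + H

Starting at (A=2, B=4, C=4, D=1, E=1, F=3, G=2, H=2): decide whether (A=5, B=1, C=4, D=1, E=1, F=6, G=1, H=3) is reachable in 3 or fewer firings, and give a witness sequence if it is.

NO — not reachable within 3 firings

depth 0: 1 marking
depth 1: 3 markings reached so far
depth 2: 7 markings reached so far
depth 3: 10 markings reached so far
target is not among the 10 markings reachable within 3 steps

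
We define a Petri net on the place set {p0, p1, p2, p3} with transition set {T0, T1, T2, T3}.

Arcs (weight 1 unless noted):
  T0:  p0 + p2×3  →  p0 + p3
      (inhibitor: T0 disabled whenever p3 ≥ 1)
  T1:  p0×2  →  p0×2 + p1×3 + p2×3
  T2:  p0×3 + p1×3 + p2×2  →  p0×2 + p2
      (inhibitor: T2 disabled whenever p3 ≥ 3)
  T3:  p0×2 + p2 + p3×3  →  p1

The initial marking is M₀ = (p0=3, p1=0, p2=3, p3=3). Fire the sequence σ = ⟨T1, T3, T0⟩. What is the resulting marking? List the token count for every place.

step 1: fire T1:  (p0=3, p1=0, p2=3, p3=3) → (p0=3, p1=3, p2=6, p3=3)
step 2: fire T3:  (p0=3, p1=3, p2=6, p3=3) → (p0=1, p1=4, p2=5, p3=0)
step 3: fire T0:  (p0=1, p1=4, p2=5, p3=0) → (p0=1, p1=4, p2=2, p3=1)

(p0=1, p1=4, p2=2, p3=1)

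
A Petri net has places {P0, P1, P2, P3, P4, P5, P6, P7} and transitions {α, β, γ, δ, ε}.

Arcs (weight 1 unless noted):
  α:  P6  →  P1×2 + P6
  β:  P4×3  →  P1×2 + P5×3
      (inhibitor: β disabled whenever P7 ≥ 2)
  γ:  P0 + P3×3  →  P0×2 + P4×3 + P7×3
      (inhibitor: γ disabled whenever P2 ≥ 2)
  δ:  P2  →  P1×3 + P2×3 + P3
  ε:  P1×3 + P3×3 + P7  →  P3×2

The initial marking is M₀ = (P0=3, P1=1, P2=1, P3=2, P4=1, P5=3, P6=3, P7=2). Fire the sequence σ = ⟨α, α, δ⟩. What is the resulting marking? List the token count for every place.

(P0=3, P1=8, P2=3, P3=3, P4=1, P5=3, P6=3, P7=2)

step 1: fire α:  (P0=3, P1=1, P2=1, P3=2, P4=1, P5=3, P6=3, P7=2) → (P0=3, P1=3, P2=1, P3=2, P4=1, P5=3, P6=3, P7=2)
step 2: fire α:  (P0=3, P1=3, P2=1, P3=2, P4=1, P5=3, P6=3, P7=2) → (P0=3, P1=5, P2=1, P3=2, P4=1, P5=3, P6=3, P7=2)
step 3: fire δ:  (P0=3, P1=5, P2=1, P3=2, P4=1, P5=3, P6=3, P7=2) → (P0=3, P1=8, P2=3, P3=3, P4=1, P5=3, P6=3, P7=2)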